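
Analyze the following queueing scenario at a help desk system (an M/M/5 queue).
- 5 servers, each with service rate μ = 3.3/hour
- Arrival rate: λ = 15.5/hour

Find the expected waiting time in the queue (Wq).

Traffic intensity: ρ = λ/(cμ) = 15.5/(5×3.3) = 0.9394
Since ρ = 0.9394 < 1, system is stable.
Offered load a = λ/μ = cρ = 15.5/3.3 = 4.6970
P₀ = [ Σₙ₌₀^4 aⁿ/n! + a^5/(5!(1-ρ)) ]⁻¹
Σ = a^0/0! + a^1/1! + a^2/2! + a^3/3! + a^4/4! = 1.000000 + 4.696970 + 11.03076 + 17.27039 + 20.27962 = 54.2777
a^5/(5!(1-ρ)) = 2286.0661/(120 × 0.06060606) = 314.3341
P₀ = 1/(54.2777 + 314.3341) = 0.002713
Lq = P₀·a^5·ρ / (5!(1-ρ)²) = 0.002712881 × 2286.0661 × 0.9393939 / (120 × 0.003673095) = 13.2176
Wq = Lq/λ = 13.21764/15.5 = 0.8528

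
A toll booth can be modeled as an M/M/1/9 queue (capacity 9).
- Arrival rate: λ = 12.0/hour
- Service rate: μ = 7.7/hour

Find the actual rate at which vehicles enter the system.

ρ = λ/μ = 12.0/7.7 = 1.55844
P₀ = (1-ρ)/(1-ρ^(K+1)) = (1-1.55844)/(1-1.55844^10) = -0.5584/-83.5086 = 0.006687
P_K = P₀×ρ^K = 0.006687 × 1.55844^9 = 0.006687 × 54.2264 = 0.3626
λ_eff = λ(1-P_K) = 12.0 × (1 - 0.362624) = 12.0 × 0.637376 = 7.6485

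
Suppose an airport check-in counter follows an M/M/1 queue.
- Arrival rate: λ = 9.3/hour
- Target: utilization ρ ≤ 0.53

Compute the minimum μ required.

ρ = λ/μ, so μ = λ/ρ
μ ≥ 9.3/0.53 = 17.5472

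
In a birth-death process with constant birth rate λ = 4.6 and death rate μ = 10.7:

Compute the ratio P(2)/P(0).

For constant rates: P(n)/P(0) = (λ/μ)^n
P(2)/P(0) = (4.6/10.7)^2 = 0.4299^2 = 0.1848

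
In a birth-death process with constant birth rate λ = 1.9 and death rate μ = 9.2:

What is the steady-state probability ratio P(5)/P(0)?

For constant rates: P(n)/P(0) = (λ/μ)^n
P(5)/P(0) = (1.9/9.2)^5 = 0.20652^5 = 0.0003757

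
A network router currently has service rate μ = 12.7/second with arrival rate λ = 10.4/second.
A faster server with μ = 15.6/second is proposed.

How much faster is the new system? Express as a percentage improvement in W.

System 1: ρ₁ = 10.4/12.7 = 0.8189, W₁ = 1/(12.7-10.4) = 0.4348
System 2: ρ₂ = 10.4/15.6 = 0.6667, W₂ = 1/(15.6-10.4) = 0.1923
Improvement: (W₁-W₂)/W₁ = (0.4348-0.1923)/0.4348 = 55.77%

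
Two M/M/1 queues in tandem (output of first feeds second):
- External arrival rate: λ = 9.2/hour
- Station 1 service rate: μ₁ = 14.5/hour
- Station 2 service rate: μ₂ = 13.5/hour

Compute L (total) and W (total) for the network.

By Jackson's theorem, each station behaves as independent M/M/1.
Station 1: ρ₁ = 9.2/14.5 = 0.6345, L₁ = ρ₁/(1-ρ₁) = λ/(μ₁-λ) = 9.2/5.30 = 1.73585
Station 2: ρ₂ = 9.2/13.5 = 0.6815, L₂ = ρ₂/(1-ρ₂) = λ/(μ₂-λ) = 9.2/4.30 = 2.13953
Total: L = L₁ + L₂ = 1.73585 + 2.13953 = 3.8754
W = L/λ = 3.8754/9.2 = 0.4212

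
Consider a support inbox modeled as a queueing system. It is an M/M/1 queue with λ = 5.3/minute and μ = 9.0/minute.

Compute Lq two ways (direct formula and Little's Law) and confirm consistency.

Method 1 (direct): Lq = λ²/(μ(μ-λ)) = 28.09/(9.0 × 3.70) = 0.8435

Method 2 (Little's Law):
W = 1/(μ-λ) = 1/3.70 = 0.27027
Wq = W - 1/μ = 0.27027 - 0.11111 = 0.15916
Lq = λWq = 5.3 × 0.15916 = 0.8435 ✔ (matches Method 1)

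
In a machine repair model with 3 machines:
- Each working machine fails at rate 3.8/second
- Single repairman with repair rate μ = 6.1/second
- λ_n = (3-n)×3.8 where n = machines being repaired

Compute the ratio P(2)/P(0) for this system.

P(2)/P(0) = ∏_{i=0}^{2-1} λ_i/μ_{i+1}
= (3-0)×3.8/6.1 × (3-1)×3.8/6.1
= 2.3284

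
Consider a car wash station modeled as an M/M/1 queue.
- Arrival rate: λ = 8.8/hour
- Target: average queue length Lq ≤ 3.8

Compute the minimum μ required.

For M/M/1: Lq = λ²/(μ(μ-λ))
Need Lq ≤ 3.8, i.e. μ(μ-λ) ≥ λ²/3.8
μ² - 8.8μ - 77.44/3.8 ≥ 0  →  μ² - 8.8μ - 20.37895 ≥ 0
Quadratic formula (positive root): μ = [λ + √(λ² + 4×20.37895)]/2
Discriminant: 77.44 + 4×20.37895 = 158.9558, √158.9558 = 12.6078
μ ≥ (8.8 + 12.6078)/2 = 10.7039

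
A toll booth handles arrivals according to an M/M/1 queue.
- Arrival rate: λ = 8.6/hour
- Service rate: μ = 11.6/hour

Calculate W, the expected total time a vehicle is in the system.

First, compute utilization: ρ = λ/μ = 8.6/11.6 = 0.7414
For M/M/1: W = 1/(μ-λ)
W = 1/(11.6-8.6) = 1/3.00
W = 0.3333 hours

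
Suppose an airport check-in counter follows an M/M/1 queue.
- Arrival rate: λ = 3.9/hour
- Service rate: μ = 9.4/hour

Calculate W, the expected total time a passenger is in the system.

First, compute utilization: ρ = λ/μ = 3.9/9.4 = 0.4149
For M/M/1: W = 1/(μ-λ)
W = 1/(9.4-3.9) = 1/5.50
W = 0.1818 hours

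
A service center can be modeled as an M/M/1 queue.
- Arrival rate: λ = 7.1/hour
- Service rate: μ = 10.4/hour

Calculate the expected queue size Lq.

ρ = λ/μ = 7.1/10.4 = 0.6827
For M/M/1: Lq = λ²/(μ(μ-λ))
Lq = 50.41/(10.4 × 3.30)
Lq = 1.4688 customers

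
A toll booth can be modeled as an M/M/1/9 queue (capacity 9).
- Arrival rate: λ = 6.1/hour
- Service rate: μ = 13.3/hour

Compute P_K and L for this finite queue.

ρ = λ/μ = 6.1/13.3 = 0.45865
P₀ = (1-ρ)/(1-ρ^(K+1)) = (1-0.45865)/(1-0.45865^10) = 0.54135/0.99959 = 0.5416
P_K = P₀×ρ^K = 0.5416 × 0.45865^9 = 0.5416 × 0.0008981 = 0.0004864
Blocking probability P_9 = 0.0004864 (0.04864%)
L = ρ[1 - (K+1)ρ^K + Kρ^(K+1)] / [(1-ρ)(1-ρ^(K+1))]
L = 0.45865 × (1 - 10×0.0008981 + 9×0.0004119) / ((1 - 0.45865) × (1 - 0.0004119)) = 0.8431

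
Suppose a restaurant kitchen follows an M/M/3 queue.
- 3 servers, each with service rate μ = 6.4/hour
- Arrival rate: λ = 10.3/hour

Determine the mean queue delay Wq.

Traffic intensity: ρ = λ/(cμ) = 10.3/(3×6.4) = 0.5365
Since ρ = 0.5365 < 1, system is stable.
Offered load a = λ/μ = cρ = 10.3/6.4 = 1.6094
P₀ = [ Σₙ₌₀^2 aⁿ/n! + a^3/(3!(1-ρ)) ]⁻¹
Σ = a^0/0! + a^1/1! + a^2/2! = 1.0000 + 1.6094 + 1.2950 = 3.9044
a^3/(3!(1-ρ)) = 4.1684/(6 × 0.46354) = 1.4988
P₀ = 1/(3.9044 + 1.4988) = 0.1851
Lq = P₀·a^3·ρ / (3!(1-ρ)²) = 0.1851 × 4.1684 × 0.5365 / (6 × 0.2149) = 0.3210
Wq = Lq/λ = 0.3210/10.3 = 0.03117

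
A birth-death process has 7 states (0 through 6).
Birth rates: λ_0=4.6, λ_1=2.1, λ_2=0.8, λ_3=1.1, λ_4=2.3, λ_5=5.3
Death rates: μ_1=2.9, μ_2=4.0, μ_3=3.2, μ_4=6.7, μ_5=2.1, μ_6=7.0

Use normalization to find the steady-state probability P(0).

Ratios P(n)/P(0) = (λ₀···λₙ₋₁)/(μ₁···μₙ):
P(1)/P(0) = (4.6)/(2.9) = 1.5862
P(2)/P(0) = (4.6×2.1)/(2.9×4.0) = 0.83276
P(3)/P(0) = (4.6×2.1×0.8)/(2.9×4.0×3.2) = 0.20819
P(4)/P(0) = (4.6×2.1×0.8×1.1)/(2.9×4.0×3.2×6.7) = 0.034180
P(5)/P(0) = (4.6×2.1×0.8×1.1×2.3)/(2.9×4.0×3.2×6.7×2.1) = 0.037436
P(6)/P(0) = (4.6×2.1×0.8×1.1×2.3×5.3)/(2.9×4.0×3.2×6.7×2.1×7.0) = 0.028344

Normalization: ∑ P(n) = 1
P(0) × (1.0000 + 1.5862 + 0.83276 + 0.20819 + 0.034180 + 0.037436 + 0.028344) = 1
P(0) × 3.7271 = 1
P(0) = 1/3.7271 = 0.2683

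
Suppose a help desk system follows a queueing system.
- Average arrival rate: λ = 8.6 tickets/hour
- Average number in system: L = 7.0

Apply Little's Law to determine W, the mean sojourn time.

Little's Law: L = λW, so W = L/λ
W = 7.0/8.6 = 0.8140 hours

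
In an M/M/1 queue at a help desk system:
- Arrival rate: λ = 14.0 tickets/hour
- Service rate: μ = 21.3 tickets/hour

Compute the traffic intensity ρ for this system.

Server utilization: ρ = λ/μ
ρ = 14.0/21.3 = 0.6573
The server is busy 65.73% of the time.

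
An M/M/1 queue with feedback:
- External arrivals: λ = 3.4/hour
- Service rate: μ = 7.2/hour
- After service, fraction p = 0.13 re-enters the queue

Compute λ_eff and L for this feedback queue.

Effective arrival rate: λ_eff = λ/(1-p) = 3.4/(1-0.13) = 3.4/0.87 = 3.9080
ρ = λ_eff/μ = 3.9080/7.2 = 0.5428
L = ρ/(1-ρ) = 0.5428/(1-0.5428) = 1.1872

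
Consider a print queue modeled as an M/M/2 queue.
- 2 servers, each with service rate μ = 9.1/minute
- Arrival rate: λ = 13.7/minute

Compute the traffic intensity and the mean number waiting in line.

Traffic intensity: ρ = λ/(cμ) = 13.7/(2×9.1) = 0.7527
Since ρ = 0.7527 < 1, system is stable.
Offered load a = λ/μ = cρ = 13.7/9.1 = 1.5055
P₀ = [ Σₙ₌₀^1 aⁿ/n! + a^2/(2!(1-ρ)) ]⁻¹
Σ = a^0/0! + a^1/1! = 1.0000 + 1.5055 = 2.5055
a^2/(2!(1-ρ)) = 2.2665/(2 × 0.24725) = 4.5834
P₀ = 1/(2.5055 + 4.5834) = 0.1411
Lq = P₀·a^2·ρ / (2!(1-ρ)²) = 0.141066 × 2.26651 × 0.752747 / (2 × 0.0611339) = 1.9684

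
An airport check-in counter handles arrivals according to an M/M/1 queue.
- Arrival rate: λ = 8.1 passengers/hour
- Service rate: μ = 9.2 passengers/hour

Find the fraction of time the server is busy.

Server utilization: ρ = λ/μ
ρ = 8.1/9.2 = 0.8804
The server is busy 88.04% of the time.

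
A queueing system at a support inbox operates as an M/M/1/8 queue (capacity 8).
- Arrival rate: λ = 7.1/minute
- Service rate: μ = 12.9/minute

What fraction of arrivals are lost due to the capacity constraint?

ρ = λ/μ = 7.1/12.9 = 0.55039
P₀ = (1-ρ)/(1-ρ^(K+1)) = (1-0.55039)/(1-0.55039^9) = 0.4496/0.9954 = 0.4517
P_K = P₀×ρ^K = 0.4517 × 0.55039^8 = 0.4517 × 0.008421 = 0.003804
Blocking probability = 0.38%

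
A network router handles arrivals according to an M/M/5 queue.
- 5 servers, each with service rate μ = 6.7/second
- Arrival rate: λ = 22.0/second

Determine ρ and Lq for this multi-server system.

Traffic intensity: ρ = λ/(cμ) = 22.0/(5×6.7) = 0.6567
Since ρ = 0.6567 < 1, system is stable.
Offered load a = λ/μ = cρ = 22.0/6.7 = 3.2836
P₀ = [ Σₙ₌₀^4 aⁿ/n! + a^5/(5!(1-ρ)) ]⁻¹
Σ = a^0/0! + a^1/1! + a^2/2! + a^3/3! + a^4/4! = 1.0000 + 3.2836 + 5.3910 + 5.9005 + 4.8437 = 20.4188
a^5/(5!(1-ρ)) = 381.7151/(120 × 0.343284) = 9.2663
P₀ = 1/(20.4188 + 9.2663) = 0.03369
Lq = P₀·a^5·ρ / (5!(1-ρ)²) = 0.033687 × 381.7151 × 0.65672 / (120 × 0.11784) = 0.5972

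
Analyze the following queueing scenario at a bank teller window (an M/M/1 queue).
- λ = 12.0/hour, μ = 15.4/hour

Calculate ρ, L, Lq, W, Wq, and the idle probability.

Step 1: ρ = λ/μ = 12.0/15.4 = 0.7792
Step 2: L = λ/(μ-λ) = 12.0/3.40 = 3.5294
Step 3: Lq = λ²/(μ(μ-λ)) = 144.00/(15.4×3.40) = 2.7502
Step 4: W = 1/(μ-λ) = 1/3.40 = 0.29412
Step 5: Wq = λ/(μ(μ-λ)) = 12.0/(15.4×3.40) = 0.2292
Step 6: P(0) = 1-ρ = 0.2208
Verify: L = λW = 12.0×0.29412 = 3.5294 ✔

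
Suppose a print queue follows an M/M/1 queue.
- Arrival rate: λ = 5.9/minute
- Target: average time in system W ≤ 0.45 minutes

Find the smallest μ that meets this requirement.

For M/M/1: W = 1/(μ-λ)
Need W ≤ 0.45, so 1/(μ-λ) ≤ 0.45
μ - λ ≥ 1/0.45 = 2.2222
μ ≥ 5.9 + 2.2222 = 8.1222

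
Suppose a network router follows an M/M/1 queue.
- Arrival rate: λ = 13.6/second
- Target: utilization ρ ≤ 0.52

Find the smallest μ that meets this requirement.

ρ = λ/μ, so μ = λ/ρ
μ ≥ 13.6/0.52 = 26.1538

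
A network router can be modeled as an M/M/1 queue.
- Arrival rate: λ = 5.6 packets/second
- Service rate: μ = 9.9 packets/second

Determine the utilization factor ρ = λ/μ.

Server utilization: ρ = λ/μ
ρ = 5.6/9.9 = 0.5657
The server is busy 56.57% of the time.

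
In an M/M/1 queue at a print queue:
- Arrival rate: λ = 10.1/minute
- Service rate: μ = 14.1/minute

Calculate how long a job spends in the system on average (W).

First, compute utilization: ρ = λ/μ = 10.1/14.1 = 0.7163
For M/M/1: W = 1/(μ-λ)
W = 1/(14.1-10.1) = 1/4.00
W = 0.2500 minutes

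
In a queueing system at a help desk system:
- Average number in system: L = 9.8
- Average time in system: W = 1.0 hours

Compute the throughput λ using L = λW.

Little's Law: L = λW, so λ = L/W
λ = 9.8/1.0 = 9.8000 tickets/hour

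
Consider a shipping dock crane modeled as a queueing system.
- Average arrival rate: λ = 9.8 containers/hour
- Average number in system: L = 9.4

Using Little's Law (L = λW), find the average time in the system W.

Little's Law: L = λW, so W = L/λ
W = 9.4/9.8 = 0.9592 hours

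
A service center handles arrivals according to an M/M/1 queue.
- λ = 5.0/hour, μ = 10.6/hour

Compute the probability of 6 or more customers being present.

ρ = λ/μ = 5.0/10.6 = 0.4717
P(N ≥ n) = ρⁿ
P(N ≥ 6) = 0.4717^6
P(N ≥ 6) = 0.01102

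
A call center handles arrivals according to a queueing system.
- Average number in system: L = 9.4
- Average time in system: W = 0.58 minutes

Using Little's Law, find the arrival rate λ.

Little's Law: L = λW, so λ = L/W
λ = 9.4/0.58 = 16.2069 calls/minute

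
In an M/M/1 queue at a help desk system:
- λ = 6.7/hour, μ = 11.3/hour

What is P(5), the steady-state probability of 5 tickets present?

ρ = λ/μ = 6.7/11.3 = 0.5929
P(n) = (1-ρ)ρⁿ
P(5) = (1-0.5929) × 0.5929^5
P(5) = 0.4071 × 0.07327
P(5) = 0.02983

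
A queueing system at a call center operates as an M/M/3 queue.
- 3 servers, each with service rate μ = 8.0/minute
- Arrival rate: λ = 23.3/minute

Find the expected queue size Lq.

Traffic intensity: ρ = λ/(cμ) = 23.3/(3×8.0) = 0.9708
Since ρ = 0.9708 < 1, system is stable.
Offered load a = λ/μ = cρ = 23.3/8.0 = 2.9125
P₀ = [ Σₙ₌₀^2 aⁿ/n! + a^3/(3!(1-ρ)) ]⁻¹
Σ = a^0/0! + a^1/1! + a^2/2! = 1.0000 + 2.9125 + 4.2413 = 8.1538
a^3/(3!(1-ρ)) = 24.70574/(6 × 0.02916667) = 141.1756
P₀ = 1/(8.1538 + 141.1756) = 0.006697
Lq = P₀·a^3·ρ / (3!(1-ρ)²) = 0.0066966 × 24.7057 × 0.97083 / (6 × 0.00085069) = 31.4682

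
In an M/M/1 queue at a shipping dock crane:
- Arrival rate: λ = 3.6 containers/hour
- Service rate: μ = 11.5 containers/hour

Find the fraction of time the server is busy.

Server utilization: ρ = λ/μ
ρ = 3.6/11.5 = 0.3130
The server is busy 31.30% of the time.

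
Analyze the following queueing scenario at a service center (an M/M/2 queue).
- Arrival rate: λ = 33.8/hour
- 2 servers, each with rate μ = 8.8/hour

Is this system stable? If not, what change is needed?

Stability requires ρ = λ/(cμ) < 1
ρ = 33.8/(2 × 8.8) = 33.8/17.60 = 1.9205
Since 1.9205 ≥ 1, the system is UNSTABLE.
Need c > λ/μ = 33.8/8.8 = 3.84.
Minimum servers needed: c = 4.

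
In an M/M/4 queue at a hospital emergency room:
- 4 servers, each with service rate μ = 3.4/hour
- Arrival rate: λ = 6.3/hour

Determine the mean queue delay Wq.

Traffic intensity: ρ = λ/(cμ) = 6.3/(4×3.4) = 0.4632
Since ρ = 0.4632 < 1, system is stable.
Offered load a = λ/μ = cρ = 6.3/3.4 = 1.8529
P₀ = [ Σₙ₌₀^3 aⁿ/n! + a^4/(4!(1-ρ)) ]⁻¹
Σ = a^0/0! + a^1/1! + a^2/2! + a^3/3! = 1.0000 + 1.8529 + 1.7167 + 1.0603 = 5.6299
a^4/(4!(1-ρ)) = 11.7882/(24 × 0.53676) = 0.9151
P₀ = 1/(5.6299 + 0.9151) = 0.1528
Lq = P₀·a^4·ρ / (4!(1-ρ)²) = 0.1528 × 11.7882 × 0.4632 / (24 × 0.2881) = 0.1207
Wq = Lq/λ = 0.12066/6.3 = 0.01915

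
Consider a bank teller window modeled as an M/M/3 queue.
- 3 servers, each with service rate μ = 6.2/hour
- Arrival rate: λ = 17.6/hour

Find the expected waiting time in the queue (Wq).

Traffic intensity: ρ = λ/(cμ) = 17.6/(3×6.2) = 0.9462
Since ρ = 0.9462 < 1, system is stable.
Offered load a = λ/μ = cρ = 17.6/6.2 = 2.8387
P₀ = [ Σₙ₌₀^2 aⁿ/n! + a^3/(3!(1-ρ)) ]⁻¹
Σ = a^0/0! + a^1/1! + a^2/2! = 1.0000 + 2.8387 + 4.0291 = 7.8678
a^3/(3!(1-ρ)) = 22.87510/(6 × 0.05376344) = 70.9128
P₀ = 1/(7.8678 + 70.9128) = 0.01269
Lq = P₀·a^3·ρ / (3!(1-ρ)²) = 0.0126935 × 22.8751 × 0.946237 / (6 × 0.00289051) = 15.8423
Wq = Lq/λ = 15.8423/17.6 = 0.9001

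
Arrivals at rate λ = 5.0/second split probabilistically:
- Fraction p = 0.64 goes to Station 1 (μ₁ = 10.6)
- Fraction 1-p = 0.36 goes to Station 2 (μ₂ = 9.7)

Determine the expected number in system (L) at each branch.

Effective rates: λ₁ = 5.0×0.64 = 3.2, λ₂ = 5.0×0.36 = 1.8
Station 1: ρ₁ = 3.2/10.6 = 0.30189, L₁ = ρ₁/(1-ρ₁) = 0.30189/(1-0.30189) = 0.4324
Station 2: ρ₂ = 1.8/9.7 = 0.185567, L₂ = ρ₂/(1-ρ₂) = 0.185567/(1-0.185567) = 0.2278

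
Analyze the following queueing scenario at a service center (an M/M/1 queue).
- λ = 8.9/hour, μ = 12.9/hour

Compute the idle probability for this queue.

ρ = λ/μ = 8.9/12.9 = 0.6899
P(0) = 1 - ρ = 1 - 0.6899 = 0.3101
The server is idle 31.01% of the time.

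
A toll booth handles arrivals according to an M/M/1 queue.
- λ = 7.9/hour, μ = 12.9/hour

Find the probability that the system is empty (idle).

ρ = λ/μ = 7.9/12.9 = 0.6124
P(0) = 1 - ρ = 1 - 0.6124 = 0.3876
The server is idle 38.76% of the time.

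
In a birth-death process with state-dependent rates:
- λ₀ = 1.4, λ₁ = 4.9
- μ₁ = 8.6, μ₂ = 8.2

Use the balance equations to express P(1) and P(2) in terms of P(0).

Balance equations:
State 0: λ₀P₀ = μ₁P₁ → P₁ = (λ₀/μ₁)P₀ = (1.4/8.6)P₀ = 0.1628P₀
State 1: P₂ = (λ₀λ₁)/(μ₁μ₂)P₀ = (1.4×4.9)/(8.6×8.2)P₀ = 0.09728P₀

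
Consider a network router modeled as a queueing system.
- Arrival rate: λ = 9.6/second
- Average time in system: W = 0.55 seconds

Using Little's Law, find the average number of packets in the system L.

Little's Law: L = λW
L = 9.6 × 0.55 = 5.2800 packets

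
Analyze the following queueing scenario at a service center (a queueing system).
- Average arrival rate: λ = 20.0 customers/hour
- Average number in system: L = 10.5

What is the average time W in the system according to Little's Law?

Little's Law: L = λW, so W = L/λ
W = 10.5/20.0 = 0.5250 hours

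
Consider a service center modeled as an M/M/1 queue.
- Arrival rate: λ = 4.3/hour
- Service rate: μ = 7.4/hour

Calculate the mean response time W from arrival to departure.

First, compute utilization: ρ = λ/μ = 4.3/7.4 = 0.5811
For M/M/1: W = 1/(μ-λ)
W = 1/(7.4-4.3) = 1/3.10
W = 0.3226 hours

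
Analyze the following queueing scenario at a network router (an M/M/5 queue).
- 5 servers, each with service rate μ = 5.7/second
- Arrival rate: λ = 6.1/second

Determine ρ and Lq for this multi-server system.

Traffic intensity: ρ = λ/(cμ) = 6.1/(5×5.7) = 0.2140
Since ρ = 0.2140 < 1, system is stable.
Offered load a = λ/μ = cρ = 6.1/5.7 = 1.0702
P₀ = [ Σₙ₌₀^4 aⁿ/n! + a^5/(5!(1-ρ)) ]⁻¹
Σ = a^0/0! + a^1/1! + a^2/2! + a^3/3! + a^4/4! = 1.0000 + 1.0702 + 0.5726 + 0.2043 + 0.05465 = 2.9017
a^5/(5!(1-ρ)) = 1.4037/(120 × 0.7860) = 0.01488
P₀ = 1/(2.9017 + 0.01488) = 0.3429
Lq = P₀·a^5·ρ / (5!(1-ρ)²) = 0.3429 × 1.4037 × 0.2140 / (120 × 0.6177) = 0.001390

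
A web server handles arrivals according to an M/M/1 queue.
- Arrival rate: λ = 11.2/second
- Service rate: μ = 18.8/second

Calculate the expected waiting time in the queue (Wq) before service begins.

First, compute utilization: ρ = λ/μ = 11.2/18.8 = 0.5957
For M/M/1: Wq = λ/(μ(μ-λ))
Wq = 11.2/(18.8 × (18.8-11.2))
Wq = 11.2/(18.8 × 7.60)
Wq = 0.07839 seconds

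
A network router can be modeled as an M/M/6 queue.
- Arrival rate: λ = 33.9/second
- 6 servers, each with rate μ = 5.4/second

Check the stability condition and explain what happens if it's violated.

Stability requires ρ = λ/(cμ) < 1
ρ = 33.9/(6 × 5.4) = 33.9/32.40 = 1.0463
Since 1.0463 ≥ 1, the system is UNSTABLE.
Need c > λ/μ = 33.9/5.4 = 6.28.
Minimum servers needed: c = 7.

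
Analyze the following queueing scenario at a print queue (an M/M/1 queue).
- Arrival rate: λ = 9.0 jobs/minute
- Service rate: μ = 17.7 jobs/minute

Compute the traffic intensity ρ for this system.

Server utilization: ρ = λ/μ
ρ = 9.0/17.7 = 0.5085
The server is busy 50.85% of the time.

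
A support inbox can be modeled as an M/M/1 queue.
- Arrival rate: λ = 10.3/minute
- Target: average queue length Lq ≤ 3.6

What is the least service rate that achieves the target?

For M/M/1: Lq = λ²/(μ(μ-λ))
Need Lq ≤ 3.6, i.e. μ(μ-λ) ≥ λ²/3.6
μ² - 10.3μ - 106.09/3.6 ≥ 0  →  μ² - 10.3μ - 29.46944 ≥ 0
Quadratic formula (positive root): μ = [λ + √(λ² + 4×29.46944)]/2
Discriminant: 106.09 + 4×29.46944 = 223.9678, √223.9678 = 14.9656
μ ≥ (10.3 + 14.9656)/2 = 12.6328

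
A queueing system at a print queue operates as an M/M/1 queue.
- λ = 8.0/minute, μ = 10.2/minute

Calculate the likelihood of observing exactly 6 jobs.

ρ = λ/μ = 8.0/10.2 = 0.78431
P(n) = (1-ρ)ρⁿ
P(6) = (1-0.78431) × 0.78431^6
P(6) = 0.2157 × 0.2328
P(6) = 0.05021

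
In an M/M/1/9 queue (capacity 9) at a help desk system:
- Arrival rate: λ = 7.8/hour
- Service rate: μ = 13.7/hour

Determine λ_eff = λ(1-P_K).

ρ = λ/μ = 7.8/13.7 = 0.56934
P₀ = (1-ρ)/(1-ρ^(K+1)) = (1-0.56934)/(1-0.56934^10) = 0.43066/0.99642 = 0.4322
P_K = P₀×ρ^K = 0.4322 × 0.56934^9 = 0.4322 × 0.006286 = 0.002717
λ_eff = λ(1-P_K) = 7.8 × (1 - 0.002717) = 7.8 × 0.99728 = 7.7788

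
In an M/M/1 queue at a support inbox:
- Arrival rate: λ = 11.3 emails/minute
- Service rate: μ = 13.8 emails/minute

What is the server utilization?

Server utilization: ρ = λ/μ
ρ = 11.3/13.8 = 0.8188
The server is busy 81.88% of the time.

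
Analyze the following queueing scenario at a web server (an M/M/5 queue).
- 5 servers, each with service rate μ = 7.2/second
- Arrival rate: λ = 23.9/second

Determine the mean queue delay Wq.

Traffic intensity: ρ = λ/(cμ) = 23.9/(5×7.2) = 0.6639
Since ρ = 0.6639 < 1, system is stable.
Offered load a = λ/μ = cρ = 23.9/7.2 = 3.3194
P₀ = [ Σₙ₌₀^4 aⁿ/n! + a^5/(5!(1-ρ)) ]⁻¹
Σ = a^0/0! + a^1/1! + a^2/2! + a^3/3! + a^4/4! = 1.0000 + 3.3194 + 5.5094 + 6.0960 + 5.0588 = 20.9836
a^5/(5!(1-ρ)) = 403.0204/(120 × 0.336111) = 9.9922
P₀ = 1/(20.9836 + 9.9922) = 0.03228
Lq = P₀·a^5·ρ / (5!(1-ρ)²) = 0.032283 × 403.0204 × 0.66389 / (120 × 0.11297) = 0.6372
Wq = Lq/λ = 0.6372/23.9 = 0.02666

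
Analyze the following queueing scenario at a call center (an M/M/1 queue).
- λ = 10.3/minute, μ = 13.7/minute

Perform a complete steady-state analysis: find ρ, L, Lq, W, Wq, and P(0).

Step 1: ρ = λ/μ = 10.3/13.7 = 0.7518
Step 2: L = λ/(μ-λ) = 10.3/3.40 = 3.0294
Step 3: Lq = λ²/(μ(μ-λ)) = 106.09/(13.7×3.40) = 2.2776
Step 4: W = 1/(μ-λ) = 1/3.40 = 0.29412
Step 5: Wq = λ/(μ(μ-λ)) = 10.3/(13.7×3.40) = 0.2211
Step 6: P(0) = 1-ρ = 0.2482
Verify: L = λW = 10.3×0.29412 = 3.0294 ✔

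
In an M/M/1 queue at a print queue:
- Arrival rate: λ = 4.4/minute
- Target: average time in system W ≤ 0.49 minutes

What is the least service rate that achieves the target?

For M/M/1: W = 1/(μ-λ)
Need W ≤ 0.49, so 1/(μ-λ) ≤ 0.49
μ - λ ≥ 1/0.49 = 2.0408
μ ≥ 4.4 + 2.0408 = 6.4408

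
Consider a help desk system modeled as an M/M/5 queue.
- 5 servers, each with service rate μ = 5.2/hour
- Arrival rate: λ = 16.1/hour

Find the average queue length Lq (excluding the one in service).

Traffic intensity: ρ = λ/(cμ) = 16.1/(5×5.2) = 0.6192
Since ρ = 0.6192 < 1, system is stable.
Offered load a = λ/μ = cρ = 16.1/5.2 = 3.0962
P₀ = [ Σₙ₌₀^4 aⁿ/n! + a^5/(5!(1-ρ)) ]⁻¹
Σ = a^0/0! + a^1/1! + a^2/2! + a^3/3! + a^4/4! = 1.0000 + 3.0962 + 4.7931 + 4.9467 + 3.8289 = 17.6649
a^5/(5!(1-ρ)) = 284.5199/(120 × 0.38077) = 6.2269
P₀ = 1/(17.6649 + 6.2269) = 0.04186
Lq = P₀·a^5·ρ / (5!(1-ρ)²) = 0.04186 × 284.5199 × 0.6192 / (120 × 0.1450) = 0.4238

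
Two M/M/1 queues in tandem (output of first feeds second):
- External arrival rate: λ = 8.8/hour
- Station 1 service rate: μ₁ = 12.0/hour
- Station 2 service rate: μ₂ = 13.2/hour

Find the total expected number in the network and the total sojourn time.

By Jackson's theorem, each station behaves as independent M/M/1.
Station 1: ρ₁ = 8.8/12.0 = 0.7333, L₁ = ρ₁/(1-ρ₁) = λ/(μ₁-λ) = 8.8/3.20 = 2.7500
Station 2: ρ₂ = 8.8/13.2 = 0.6667, L₂ = ρ₂/(1-ρ₂) = λ/(μ₂-λ) = 8.8/4.40 = 2.0000
Total: L = L₁ + L₂ = 2.7500 + 2.0000 = 4.7500
W = L/λ = 4.7500/8.8 = 0.5398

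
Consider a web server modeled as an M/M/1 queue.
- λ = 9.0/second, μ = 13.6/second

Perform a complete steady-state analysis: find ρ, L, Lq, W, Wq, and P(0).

Step 1: ρ = λ/μ = 9.0/13.6 = 0.6618
Step 2: L = λ/(μ-λ) = 9.0/4.60 = 1.9565
Step 3: Lq = λ²/(μ(μ-λ)) = 81.00/(13.6×4.60) = 1.2948
Step 4: W = 1/(μ-λ) = 1/4.60 = 0.21739
Step 5: Wq = λ/(μ(μ-λ)) = 9.0/(13.6×4.60) = 0.1439
Step 6: P(0) = 1-ρ = 0.3382
Verify: L = λW = 9.0×0.21739 = 1.9565 ✔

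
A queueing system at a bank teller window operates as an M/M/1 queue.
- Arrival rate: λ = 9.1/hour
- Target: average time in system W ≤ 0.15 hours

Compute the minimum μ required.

For M/M/1: W = 1/(μ-λ)
Need W ≤ 0.15, so 1/(μ-λ) ≤ 0.15
μ - λ ≥ 1/0.15 = 6.6667
μ ≥ 9.1 + 6.6667 = 15.7667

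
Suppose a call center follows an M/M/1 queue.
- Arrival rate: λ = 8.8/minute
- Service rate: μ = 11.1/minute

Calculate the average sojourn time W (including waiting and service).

First, compute utilization: ρ = λ/μ = 8.8/11.1 = 0.7928
For M/M/1: W = 1/(μ-λ)
W = 1/(11.1-8.8) = 1/2.30
W = 0.4348 minutes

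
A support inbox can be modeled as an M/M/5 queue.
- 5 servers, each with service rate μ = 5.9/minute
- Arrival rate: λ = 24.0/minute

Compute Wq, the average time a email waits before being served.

Traffic intensity: ρ = λ/(cμ) = 24.0/(5×5.9) = 0.8136
Since ρ = 0.8136 < 1, system is stable.
Offered load a = λ/μ = cρ = 24.0/5.9 = 4.0678
P₀ = [ Σₙ₌₀^4 aⁿ/n! + a^5/(5!(1-ρ)) ]⁻¹
Σ = a^0/0! + a^1/1! + a^2/2! + a^3/3! + a^4/4! = 1.0000 + 4.0678 + 8.2735 + 11.2183 + 11.4084 = 35.9680
a^5/(5!(1-ρ)) = 1113.7716/(120 × 0.1864407) = 49.7822
P₀ = 1/(35.9680 + 49.7822) = 0.01166
Lq = P₀·a^5·ρ / (5!(1-ρ)²) = 0.0116618 × 1113.7716 × 0.813559 / (120 × 0.0347601) = 2.5333
Wq = Lq/λ = 2.5333/24.0 = 0.1056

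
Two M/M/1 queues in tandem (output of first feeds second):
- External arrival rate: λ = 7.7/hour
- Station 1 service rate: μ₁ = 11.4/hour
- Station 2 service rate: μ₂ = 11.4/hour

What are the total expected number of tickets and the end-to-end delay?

By Jackson's theorem, each station behaves as independent M/M/1.
Station 1: ρ₁ = 7.7/11.4 = 0.6754, L₁ = ρ₁/(1-ρ₁) = λ/(μ₁-λ) = 7.7/3.70 = 2.0811
Station 2: ρ₂ = 7.7/11.4 = 0.6754, L₂ = ρ₂/(1-ρ₂) = λ/(μ₂-λ) = 7.7/3.70 = 2.0811
Total: L = L₁ + L₂ = 2.0811 + 2.0811 = 4.1622
W = L/λ = 4.1622/7.7 = 0.5405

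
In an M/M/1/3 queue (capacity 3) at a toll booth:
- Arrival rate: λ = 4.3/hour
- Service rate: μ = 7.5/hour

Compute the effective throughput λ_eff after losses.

ρ = λ/μ = 4.3/7.5 = 0.57333
P₀ = (1-ρ)/(1-ρ^(K+1)) = (1-0.57333)/(1-0.57333^4) = 0.4267/0.8920 = 0.4784
P_K = P₀×ρ^K = 0.47836 × 0.57333^3 = 0.47836 × 0.18846 = 0.09015
λ_eff = λ(1-P_K) = 4.3 × (1 - 0.09015) = 4.3 × 0.90985 = 3.9124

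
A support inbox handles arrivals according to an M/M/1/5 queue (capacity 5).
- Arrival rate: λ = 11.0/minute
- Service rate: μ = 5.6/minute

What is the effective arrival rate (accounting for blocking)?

ρ = λ/μ = 11.0/5.6 = 1.9643
P₀ = (1-ρ)/(1-ρ^(K+1)) = (1-1.9643)/(1-1.9643^6) = -0.9643/-56.4443 = 0.01708
P_K = P₀×ρ^K = 0.017084 × 1.9643^5 = 0.017084 × 29.2442 = 0.4996
λ_eff = λ(1-P_K) = 11.0 × (1 - 0.49961) = 11.0 × 0.50039 = 5.5043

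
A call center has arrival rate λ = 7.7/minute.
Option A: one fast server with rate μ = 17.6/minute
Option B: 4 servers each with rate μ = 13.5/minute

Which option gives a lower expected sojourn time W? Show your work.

Option A: single server μ = 17.6 (M/M/1)
  ρ_A = 7.7/17.6 = 0.4375
  W_A = 1/(μ-λ) = 1/(17.6-7.7) = 1/9.90 = 0.1010

Option B: 4 servers μ = 13.5 (M/M/4)
  ρ_B = λ/(cμ) = 7.7/(4×13.5) = 0.1426
  Offered load a = λ/μ = cρ = 7.7/13.5 = 0.5704
  P₀ = [ Σₙ₌₀^3 aⁿ/n! + a^4/(4!(1-ρ)) ]⁻¹
  Σ = a^0/0! + a^1/1! + a^2/2! + a^3/3! = 1.0000 + 0.5704 + 0.1627 + 0.03093 = 1.7640
  a^4/(4!(1-ρ)) = 0.10583/(24 × 0.85741) = 0.005143
  P₀ = 1/(1.76396 + 0.00514315) = 0.5653
  Lq = P₀·a^4·ρ / (4!(1-ρ)²) = 0.56526 × 0.10583 × 0.14259 / (24 × 0.73515) = 0.0004835
  Wq_B = Lq/λ = 0.00048349/7.7 = 0.000062791
  W_B = Wq_B + 1/μ = 0.000062791 + 0.074074 = 0.07414

Since W_B = 0.07414 < W_A = 0.1010, Option B (multiple servers) has the shorter time in system.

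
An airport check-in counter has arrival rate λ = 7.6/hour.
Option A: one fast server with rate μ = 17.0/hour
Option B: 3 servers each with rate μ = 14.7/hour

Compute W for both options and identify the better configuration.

Option A: single server μ = 17.0 (M/M/1)
  ρ_A = 7.6/17.0 = 0.4471
  W_A = 1/(μ-λ) = 1/(17.0-7.6) = 1/9.40 = 0.1064

Option B: 3 servers μ = 14.7 (M/M/3)
  ρ_B = λ/(cμ) = 7.6/(3×14.7) = 0.1723
  Offered load a = λ/μ = cρ = 7.6/14.7 = 0.5170
  P₀ = [ Σₙ₌₀^2 aⁿ/n! + a^3/(3!(1-ρ)) ]⁻¹
  Σ = a^0/0! + a^1/1! + a^2/2! = 1.0000 + 0.51701 + 0.13365 = 1.6507
  a^3/(3!(1-ρ)) = 0.1382/(6 × 0.8277) = 0.02783
  P₀ = 1/(1.6507 + 0.02783) = 0.5958
  Lq = P₀·a^3·ρ / (3!(1-ρ)²) = 0.5958 × 0.1382 × 0.1723 / (6 × 0.6850) = 0.003452
  Wq_B = Lq/λ = 0.003452/7.6 = 0.0004542
  W_B = Wq_B + 1/μ = 0.0004542 + 0.06803 = 0.06848

Since W_B = 0.06848 < W_A = 0.1064, Option B (multiple servers) has the shorter time in system.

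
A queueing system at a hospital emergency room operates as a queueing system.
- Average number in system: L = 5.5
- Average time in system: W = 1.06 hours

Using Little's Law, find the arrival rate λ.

Little's Law: L = λW, so λ = L/W
λ = 5.5/1.06 = 5.1887 patients/hour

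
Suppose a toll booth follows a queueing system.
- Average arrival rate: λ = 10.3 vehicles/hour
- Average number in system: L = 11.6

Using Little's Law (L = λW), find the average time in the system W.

Little's Law: L = λW, so W = L/λ
W = 11.6/10.3 = 1.1262 hours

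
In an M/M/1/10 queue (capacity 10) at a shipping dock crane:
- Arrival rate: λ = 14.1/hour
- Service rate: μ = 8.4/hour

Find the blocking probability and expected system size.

ρ = λ/μ = 14.1/8.4 = 1.67857
P₀ = (1-ρ)/(1-ρ^(K+1)) = (1-1.67857)/(1-1.67857^11) = -0.6786/-297.0808 = 0.002284
P_K = P₀×ρ^K = 0.002284 × 1.67857^10 = 0.002284 × 177.5802 = 0.4056
Blocking probability P_10 = 0.4056 (40.56%)
L = ρ[1 - (K+1)ρ^K + Kρ^(K+1)] / [(1-ρ)(1-ρ^(K+1))]
L = 1.67857 × (1 - 11×177.5802 + 10×298.0808) / ((1 - 1.67857) × (1 - 298.0808)) = 8.5633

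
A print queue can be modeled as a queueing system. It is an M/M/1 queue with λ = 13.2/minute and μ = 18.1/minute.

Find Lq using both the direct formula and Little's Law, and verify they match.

Method 1 (direct): Lq = λ²/(μ(μ-λ)) = 174.24/(18.1 × 4.90) = 1.9646

Method 2 (Little's Law):
W = 1/(μ-λ) = 1/4.90 = 0.20408
Wq = W - 1/μ = 0.20408 - 0.055249 = 0.14883
Lq = λWq = 13.2 × 0.14883 = 1.9646 ✔ (matches Method 1)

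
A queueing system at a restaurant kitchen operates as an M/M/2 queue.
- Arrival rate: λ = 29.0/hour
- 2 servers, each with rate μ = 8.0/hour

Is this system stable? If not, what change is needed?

Stability requires ρ = λ/(cμ) < 1
ρ = 29.0/(2 × 8.0) = 29.0/16.00 = 1.8125
Since 1.8125 ≥ 1, the system is UNSTABLE.
Need c > λ/μ = 29.0/8.0 = 3.62.
Minimum servers needed: c = 4.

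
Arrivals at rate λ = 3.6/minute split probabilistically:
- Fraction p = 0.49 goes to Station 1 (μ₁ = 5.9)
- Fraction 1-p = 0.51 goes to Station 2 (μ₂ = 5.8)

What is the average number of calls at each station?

Effective rates: λ₁ = 3.6×0.49 = 1.764, λ₂ = 3.6×0.51 = 1.836
Station 1: ρ₁ = 1.764/5.9 = 0.2990, L₁ = ρ₁/(1-ρ₁) = 0.2990/(1-0.2990) = 0.4265
Station 2: ρ₂ = 1.836/5.8 = 0.31655, L₂ = ρ₂/(1-ρ₂) = 0.31655/(1-0.31655) = 0.4632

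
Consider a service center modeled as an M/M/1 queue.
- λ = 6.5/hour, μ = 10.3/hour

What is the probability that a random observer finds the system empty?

ρ = λ/μ = 6.5/10.3 = 0.6311
P(0) = 1 - ρ = 1 - 0.6311 = 0.3689
The server is idle 36.89% of the time.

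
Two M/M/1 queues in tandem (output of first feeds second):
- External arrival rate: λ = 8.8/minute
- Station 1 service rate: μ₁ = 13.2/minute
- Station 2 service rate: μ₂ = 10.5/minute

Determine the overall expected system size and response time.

By Jackson's theorem, each station behaves as independent M/M/1.
Station 1: ρ₁ = 8.8/13.2 = 0.6667, L₁ = ρ₁/(1-ρ₁) = λ/(μ₁-λ) = 8.8/4.40 = 2.0000
Station 2: ρ₂ = 8.8/10.5 = 0.8381, L₂ = ρ₂/(1-ρ₂) = λ/(μ₂-λ) = 8.8/1.70 = 5.1765
Total: L = L₁ + L₂ = 2.0000 + 5.1765 = 7.1765
W = L/λ = 7.1765/8.8 = 0.8155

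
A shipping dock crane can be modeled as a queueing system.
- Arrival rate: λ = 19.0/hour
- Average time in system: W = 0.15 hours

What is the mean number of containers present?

Little's Law: L = λW
L = 19.0 × 0.15 = 2.8500 containers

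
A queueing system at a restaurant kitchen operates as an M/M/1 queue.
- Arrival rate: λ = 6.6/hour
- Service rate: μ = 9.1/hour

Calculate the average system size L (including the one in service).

ρ = λ/μ = 6.6/9.1 = 0.7253
For M/M/1: L = λ/(μ-λ)
L = 6.6/(9.1-6.6) = 6.6/2.50
L = 2.6400 orders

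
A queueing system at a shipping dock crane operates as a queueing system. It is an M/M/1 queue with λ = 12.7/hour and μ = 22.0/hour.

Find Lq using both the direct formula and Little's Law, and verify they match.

Method 1 (direct): Lq = λ²/(μ(μ-λ)) = 161.29/(22.0 × 9.30) = 0.7883

Method 2 (Little's Law):
W = 1/(μ-λ) = 1/9.30 = 0.10753
Wq = W - 1/μ = 0.10753 - 0.045455 = 0.06207
Lq = λWq = 12.7 × 0.06207 = 0.7883 ✔ (matches Method 1)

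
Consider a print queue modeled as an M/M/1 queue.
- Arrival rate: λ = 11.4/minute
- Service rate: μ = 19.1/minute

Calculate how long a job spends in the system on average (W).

First, compute utilization: ρ = λ/μ = 11.4/19.1 = 0.5969
For M/M/1: W = 1/(μ-λ)
W = 1/(19.1-11.4) = 1/7.70
W = 0.1299 minutes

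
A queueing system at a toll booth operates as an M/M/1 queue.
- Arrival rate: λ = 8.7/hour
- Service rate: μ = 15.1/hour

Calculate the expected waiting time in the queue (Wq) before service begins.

First, compute utilization: ρ = λ/μ = 8.7/15.1 = 0.5762
For M/M/1: Wq = λ/(μ(μ-λ))
Wq = 8.7/(15.1 × (15.1-8.7))
Wq = 8.7/(15.1 × 6.40)
Wq = 0.09002 hours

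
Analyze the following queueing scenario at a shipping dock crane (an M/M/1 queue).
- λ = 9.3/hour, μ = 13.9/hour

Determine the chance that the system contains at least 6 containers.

ρ = λ/μ = 9.3/13.9 = 0.66906
P(N ≥ n) = ρⁿ
P(N ≥ 6) = 0.66906^6
P(N ≥ 6) = 0.08970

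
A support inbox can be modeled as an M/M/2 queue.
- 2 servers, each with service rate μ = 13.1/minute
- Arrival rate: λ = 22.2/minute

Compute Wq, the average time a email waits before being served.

Traffic intensity: ρ = λ/(cμ) = 22.2/(2×13.1) = 0.8473
Since ρ = 0.8473 < 1, system is stable.
Offered load a = λ/μ = cρ = 22.2/13.1 = 1.6947
P₀ = [ Σₙ₌₀^1 aⁿ/n! + a^2/(2!(1-ρ)) ]⁻¹
Σ = a^0/0! + a^1/1! = 1.0000 + 1.6947 = 2.6947
a^2/(2!(1-ρ)) = 2.87186/(2 × 0.152672) = 9.4053
P₀ = 1/(2.6947 + 9.4053) = 0.08264
Lq = P₀·a^2·ρ / (2!(1-ρ)²) = 0.082645 × 2.8719 × 0.84733 / (2 × 0.023309) = 4.3140
Wq = Lq/λ = 4.3140/22.2 = 0.1943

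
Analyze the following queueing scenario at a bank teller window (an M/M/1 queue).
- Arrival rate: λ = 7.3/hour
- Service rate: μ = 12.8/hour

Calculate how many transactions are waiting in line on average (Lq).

ρ = λ/μ = 7.3/12.8 = 0.5703
For M/M/1: Lq = λ²/(μ(μ-λ))
Lq = 53.29/(12.8 × 5.50)
Lq = 0.7570 transactions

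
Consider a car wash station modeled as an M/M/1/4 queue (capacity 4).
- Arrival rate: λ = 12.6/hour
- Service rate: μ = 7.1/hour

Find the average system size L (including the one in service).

ρ = λ/μ = 12.6/7.1 = 1.77465
P₀ = (1-ρ)/(1-ρ^(K+1)) = (1-1.77465)/(1-1.77465^5) = -0.7747/-16.6021 = 0.04666
P_K = P₀×ρ^K = 0.04666 × 1.77465^4 = 0.04666 × 9.9186 = 0.4628
L = ρ[1 - (K+1)ρ^K + Kρ^(K+1)] / [(1-ρ)(1-ρ^(K+1))]
L = 1.77465 × (1 - 5×9.9186 + 4×17.6021) / ((1 - 1.77465) × (1 - 17.6021)) = 3.0103 cars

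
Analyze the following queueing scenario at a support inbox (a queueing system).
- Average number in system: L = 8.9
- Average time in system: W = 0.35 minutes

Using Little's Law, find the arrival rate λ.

Little's Law: L = λW, so λ = L/W
λ = 8.9/0.35 = 25.4286 emails/minute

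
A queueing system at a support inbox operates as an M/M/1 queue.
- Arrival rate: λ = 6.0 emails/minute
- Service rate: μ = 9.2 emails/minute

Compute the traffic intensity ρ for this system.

Server utilization: ρ = λ/μ
ρ = 6.0/9.2 = 0.6522
The server is busy 65.22% of the time.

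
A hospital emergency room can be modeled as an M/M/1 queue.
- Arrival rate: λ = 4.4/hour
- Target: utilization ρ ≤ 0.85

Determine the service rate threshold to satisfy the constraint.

ρ = λ/μ, so μ = λ/ρ
μ ≥ 4.4/0.85 = 5.1765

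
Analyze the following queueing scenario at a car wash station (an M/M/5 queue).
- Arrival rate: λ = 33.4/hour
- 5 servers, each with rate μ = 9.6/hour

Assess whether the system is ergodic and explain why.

Stability requires ρ = λ/(cμ) < 1
ρ = 33.4/(5 × 9.6) = 33.4/48.00 = 0.6958
Since 0.6958 < 1, the system is STABLE.
The servers are busy 69.58% of the time.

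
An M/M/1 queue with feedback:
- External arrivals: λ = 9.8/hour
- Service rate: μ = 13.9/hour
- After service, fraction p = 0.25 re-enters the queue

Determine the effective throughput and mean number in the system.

Effective arrival rate: λ_eff = λ/(1-p) = 9.8/(1-0.25) = 9.8/0.75 = 13.06667
ρ = λ_eff/μ = 13.06667/13.9 = 0.940048
L = ρ/(1-ρ) = 0.940048/(1-0.940048) = 15.6800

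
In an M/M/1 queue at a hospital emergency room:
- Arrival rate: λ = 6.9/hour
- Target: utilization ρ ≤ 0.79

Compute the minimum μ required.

ρ = λ/μ, so μ = λ/ρ
μ ≥ 6.9/0.79 = 8.7342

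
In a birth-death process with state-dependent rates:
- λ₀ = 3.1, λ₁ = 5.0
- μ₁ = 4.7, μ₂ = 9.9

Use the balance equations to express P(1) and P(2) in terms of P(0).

Balance equations:
State 0: λ₀P₀ = μ₁P₁ → P₁ = (λ₀/μ₁)P₀ = (3.1/4.7)P₀ = 0.6596P₀
State 1: P₂ = (λ₀λ₁)/(μ₁μ₂)P₀ = (3.1×5.0)/(4.7×9.9)P₀ = 0.3331P₀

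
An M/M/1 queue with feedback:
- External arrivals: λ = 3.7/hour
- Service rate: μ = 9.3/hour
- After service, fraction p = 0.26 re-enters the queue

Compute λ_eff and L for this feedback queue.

Effective arrival rate: λ_eff = λ/(1-p) = 3.7/(1-0.26) = 3.7/0.74 = 5.0000
ρ = λ_eff/μ = 5.0000/9.3 = 0.53763
L = ρ/(1-ρ) = 0.53763/(1-0.53763) = 1.1628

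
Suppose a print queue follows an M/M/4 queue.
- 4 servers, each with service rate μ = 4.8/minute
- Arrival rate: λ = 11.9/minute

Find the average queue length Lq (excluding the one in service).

Traffic intensity: ρ = λ/(cμ) = 11.9/(4×4.8) = 0.6198
Since ρ = 0.6198 < 1, system is stable.
Offered load a = λ/μ = cρ = 11.9/4.8 = 2.4792
P₀ = [ Σₙ₌₀^3 aⁿ/n! + a^4/(4!(1-ρ)) ]⁻¹
Σ = a^0/0! + a^1/1! + a^2/2! + a^3/3! = 1.0000 + 2.4792 + 3.0731 + 2.5396 = 9.0919
a^4/(4!(1-ρ)) = 37.7766/(24 × 0.38021) = 4.1399
P₀ = 1/(9.0919 + 4.1399) = 0.07558
Lq = P₀·a^4·ρ / (4!(1-ρ)²) = 0.075575 × 37.7766 × 0.61979 / (24 × 0.14456) = 0.5100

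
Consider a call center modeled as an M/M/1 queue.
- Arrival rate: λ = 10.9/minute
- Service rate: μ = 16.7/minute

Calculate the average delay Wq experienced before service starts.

First, compute utilization: ρ = λ/μ = 10.9/16.7 = 0.6527
For M/M/1: Wq = λ/(μ(μ-λ))
Wq = 10.9/(16.7 × (16.7-10.9))
Wq = 10.9/(16.7 × 5.80)
Wq = 0.1125 minutes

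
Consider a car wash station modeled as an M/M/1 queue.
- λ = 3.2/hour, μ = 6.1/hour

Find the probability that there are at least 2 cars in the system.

ρ = λ/μ = 3.2/6.1 = 0.5246
P(N ≥ n) = ρⁿ
P(N ≥ 2) = 0.5246^2
P(N ≥ 2) = 0.2752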